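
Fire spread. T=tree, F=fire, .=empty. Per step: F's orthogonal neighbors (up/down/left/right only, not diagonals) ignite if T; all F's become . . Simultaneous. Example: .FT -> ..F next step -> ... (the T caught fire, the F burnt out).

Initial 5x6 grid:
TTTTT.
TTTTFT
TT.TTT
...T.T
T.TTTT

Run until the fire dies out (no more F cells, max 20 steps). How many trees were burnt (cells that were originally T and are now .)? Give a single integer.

Answer: 21

Derivation:
Step 1: +4 fires, +1 burnt (F count now 4)
Step 2: +4 fires, +4 burnt (F count now 4)
Step 3: +4 fires, +4 burnt (F count now 4)
Step 4: +5 fires, +4 burnt (F count now 5)
Step 5: +4 fires, +5 burnt (F count now 4)
Step 6: +0 fires, +4 burnt (F count now 0)
Fire out after step 6
Initially T: 22, now '.': 29
Total burnt (originally-T cells now '.'): 21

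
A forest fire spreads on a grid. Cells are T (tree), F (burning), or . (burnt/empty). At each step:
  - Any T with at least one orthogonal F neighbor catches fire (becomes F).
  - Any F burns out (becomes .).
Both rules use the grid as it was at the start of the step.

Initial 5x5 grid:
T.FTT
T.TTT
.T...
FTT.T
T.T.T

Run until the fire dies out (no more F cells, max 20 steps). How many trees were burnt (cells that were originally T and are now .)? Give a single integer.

Answer: 10

Derivation:
Step 1: +4 fires, +2 burnt (F count now 4)
Step 2: +4 fires, +4 burnt (F count now 4)
Step 3: +2 fires, +4 burnt (F count now 2)
Step 4: +0 fires, +2 burnt (F count now 0)
Fire out after step 4
Initially T: 14, now '.': 21
Total burnt (originally-T cells now '.'): 10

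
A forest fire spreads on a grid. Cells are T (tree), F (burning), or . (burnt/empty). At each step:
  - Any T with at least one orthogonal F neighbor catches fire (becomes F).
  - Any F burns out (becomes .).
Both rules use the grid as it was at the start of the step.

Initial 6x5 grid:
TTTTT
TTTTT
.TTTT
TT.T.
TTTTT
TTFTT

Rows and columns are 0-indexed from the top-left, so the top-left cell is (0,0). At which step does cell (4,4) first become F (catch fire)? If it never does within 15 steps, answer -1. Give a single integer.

Step 1: cell (4,4)='T' (+3 fires, +1 burnt)
Step 2: cell (4,4)='T' (+4 fires, +3 burnt)
Step 3: cell (4,4)='F' (+4 fires, +4 burnt)
  -> target ignites at step 3
Step 4: cell (4,4)='.' (+3 fires, +4 burnt)
Step 5: cell (4,4)='.' (+4 fires, +3 burnt)
Step 6: cell (4,4)='.' (+5 fires, +4 burnt)
Step 7: cell (4,4)='.' (+3 fires, +5 burnt)
Step 8: cell (4,4)='.' (+0 fires, +3 burnt)
  fire out at step 8

3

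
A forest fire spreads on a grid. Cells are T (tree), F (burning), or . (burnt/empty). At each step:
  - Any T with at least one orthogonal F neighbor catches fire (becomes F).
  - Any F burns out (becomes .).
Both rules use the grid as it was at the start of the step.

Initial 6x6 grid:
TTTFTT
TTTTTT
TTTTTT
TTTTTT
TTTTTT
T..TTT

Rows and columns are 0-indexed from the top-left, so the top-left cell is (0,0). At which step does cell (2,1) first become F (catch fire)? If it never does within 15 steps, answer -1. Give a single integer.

Step 1: cell (2,1)='T' (+3 fires, +1 burnt)
Step 2: cell (2,1)='T' (+5 fires, +3 burnt)
Step 3: cell (2,1)='T' (+6 fires, +5 burnt)
Step 4: cell (2,1)='F' (+6 fires, +6 burnt)
  -> target ignites at step 4
Step 5: cell (2,1)='.' (+6 fires, +6 burnt)
Step 6: cell (2,1)='.' (+4 fires, +6 burnt)
Step 7: cell (2,1)='.' (+2 fires, +4 burnt)
Step 8: cell (2,1)='.' (+1 fires, +2 burnt)
Step 9: cell (2,1)='.' (+0 fires, +1 burnt)
  fire out at step 9

4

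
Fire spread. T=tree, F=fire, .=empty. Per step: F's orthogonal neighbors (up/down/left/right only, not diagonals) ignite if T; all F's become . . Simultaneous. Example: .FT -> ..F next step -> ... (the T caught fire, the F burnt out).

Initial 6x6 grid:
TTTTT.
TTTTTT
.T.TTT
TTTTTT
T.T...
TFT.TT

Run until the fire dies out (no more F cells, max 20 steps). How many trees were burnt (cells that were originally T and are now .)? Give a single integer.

Answer: 25

Derivation:
Step 1: +2 fires, +1 burnt (F count now 2)
Step 2: +2 fires, +2 burnt (F count now 2)
Step 3: +2 fires, +2 burnt (F count now 2)
Step 4: +2 fires, +2 burnt (F count now 2)
Step 5: +3 fires, +2 burnt (F count now 3)
Step 6: +4 fires, +3 burnt (F count now 4)
Step 7: +6 fires, +4 burnt (F count now 6)
Step 8: +4 fires, +6 burnt (F count now 4)
Step 9: +0 fires, +4 burnt (F count now 0)
Fire out after step 9
Initially T: 27, now '.': 34
Total burnt (originally-T cells now '.'): 25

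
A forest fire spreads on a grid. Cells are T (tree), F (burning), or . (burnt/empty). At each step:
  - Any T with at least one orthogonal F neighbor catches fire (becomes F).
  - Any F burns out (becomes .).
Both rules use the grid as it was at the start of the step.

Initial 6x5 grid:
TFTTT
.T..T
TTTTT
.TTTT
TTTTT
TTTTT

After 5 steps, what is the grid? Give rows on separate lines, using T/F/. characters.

Step 1: 3 trees catch fire, 1 burn out
  F.FTT
  .F..T
  TTTTT
  .TTTT
  TTTTT
  TTTTT
Step 2: 2 trees catch fire, 3 burn out
  ...FT
  ....T
  TFTTT
  .TTTT
  TTTTT
  TTTTT
Step 3: 4 trees catch fire, 2 burn out
  ....F
  ....T
  F.FTT
  .FTTT
  TTTTT
  TTTTT
Step 4: 4 trees catch fire, 4 burn out
  .....
  ....F
  ...FT
  ..FTT
  TFTTT
  TTTTT
Step 5: 5 trees catch fire, 4 burn out
  .....
  .....
  ....F
  ...FT
  F.FTT
  TFTTT

.....
.....
....F
...FT
F.FTT
TFTTT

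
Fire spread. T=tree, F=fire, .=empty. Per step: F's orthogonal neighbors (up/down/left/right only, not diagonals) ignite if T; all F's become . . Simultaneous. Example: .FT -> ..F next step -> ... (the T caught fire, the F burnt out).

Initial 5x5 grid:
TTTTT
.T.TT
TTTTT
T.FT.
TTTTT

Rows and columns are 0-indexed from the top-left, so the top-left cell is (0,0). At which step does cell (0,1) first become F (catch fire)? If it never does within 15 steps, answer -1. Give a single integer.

Step 1: cell (0,1)='T' (+3 fires, +1 burnt)
Step 2: cell (0,1)='T' (+4 fires, +3 burnt)
Step 3: cell (0,1)='T' (+6 fires, +4 burnt)
Step 4: cell (0,1)='F' (+4 fires, +6 burnt)
  -> target ignites at step 4
Step 5: cell (0,1)='.' (+3 fires, +4 burnt)
Step 6: cell (0,1)='.' (+0 fires, +3 burnt)
  fire out at step 6

4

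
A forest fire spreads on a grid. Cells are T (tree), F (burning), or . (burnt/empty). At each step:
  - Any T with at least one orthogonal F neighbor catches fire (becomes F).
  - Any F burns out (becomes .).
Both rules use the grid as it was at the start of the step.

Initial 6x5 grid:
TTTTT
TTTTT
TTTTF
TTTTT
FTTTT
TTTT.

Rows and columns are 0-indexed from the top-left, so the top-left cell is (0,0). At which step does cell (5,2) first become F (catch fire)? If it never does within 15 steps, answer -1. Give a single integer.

Step 1: cell (5,2)='T' (+6 fires, +2 burnt)
Step 2: cell (5,2)='T' (+9 fires, +6 burnt)
Step 3: cell (5,2)='F' (+7 fires, +9 burnt)
  -> target ignites at step 3
Step 4: cell (5,2)='.' (+4 fires, +7 burnt)
Step 5: cell (5,2)='.' (+1 fires, +4 burnt)
Step 6: cell (5,2)='.' (+0 fires, +1 burnt)
  fire out at step 6

3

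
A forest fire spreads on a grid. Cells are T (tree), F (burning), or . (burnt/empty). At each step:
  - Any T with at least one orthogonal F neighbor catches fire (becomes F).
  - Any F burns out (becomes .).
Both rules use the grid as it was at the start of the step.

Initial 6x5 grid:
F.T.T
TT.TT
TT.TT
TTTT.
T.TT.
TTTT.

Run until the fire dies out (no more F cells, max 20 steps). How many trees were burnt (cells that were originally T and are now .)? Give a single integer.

Step 1: +1 fires, +1 burnt (F count now 1)
Step 2: +2 fires, +1 burnt (F count now 2)
Step 3: +2 fires, +2 burnt (F count now 2)
Step 4: +2 fires, +2 burnt (F count now 2)
Step 5: +2 fires, +2 burnt (F count now 2)
Step 6: +3 fires, +2 burnt (F count now 3)
Step 7: +3 fires, +3 burnt (F count now 3)
Step 8: +3 fires, +3 burnt (F count now 3)
Step 9: +1 fires, +3 burnt (F count now 1)
Step 10: +1 fires, +1 burnt (F count now 1)
Step 11: +0 fires, +1 burnt (F count now 0)
Fire out after step 11
Initially T: 21, now '.': 29
Total burnt (originally-T cells now '.'): 20

Answer: 20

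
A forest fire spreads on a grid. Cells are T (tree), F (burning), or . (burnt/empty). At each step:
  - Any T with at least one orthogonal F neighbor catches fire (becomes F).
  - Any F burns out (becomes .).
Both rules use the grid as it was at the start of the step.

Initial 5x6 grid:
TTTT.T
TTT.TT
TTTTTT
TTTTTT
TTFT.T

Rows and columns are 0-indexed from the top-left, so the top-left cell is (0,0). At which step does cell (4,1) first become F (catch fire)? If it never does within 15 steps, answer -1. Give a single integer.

Step 1: cell (4,1)='F' (+3 fires, +1 burnt)
  -> target ignites at step 1
Step 2: cell (4,1)='.' (+4 fires, +3 burnt)
Step 3: cell (4,1)='.' (+5 fires, +4 burnt)
Step 4: cell (4,1)='.' (+5 fires, +5 burnt)
Step 5: cell (4,1)='.' (+6 fires, +5 burnt)
Step 6: cell (4,1)='.' (+2 fires, +6 burnt)
Step 7: cell (4,1)='.' (+1 fires, +2 burnt)
Step 8: cell (4,1)='.' (+0 fires, +1 burnt)
  fire out at step 8

1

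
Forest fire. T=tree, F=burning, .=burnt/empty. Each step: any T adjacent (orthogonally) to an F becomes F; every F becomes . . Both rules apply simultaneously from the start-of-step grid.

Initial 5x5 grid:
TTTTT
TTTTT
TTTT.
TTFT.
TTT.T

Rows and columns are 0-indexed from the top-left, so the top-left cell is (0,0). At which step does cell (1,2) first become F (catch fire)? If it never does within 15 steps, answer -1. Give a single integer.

Step 1: cell (1,2)='T' (+4 fires, +1 burnt)
Step 2: cell (1,2)='F' (+5 fires, +4 burnt)
  -> target ignites at step 2
Step 3: cell (1,2)='.' (+5 fires, +5 burnt)
Step 4: cell (1,2)='.' (+4 fires, +5 burnt)
Step 5: cell (1,2)='.' (+2 fires, +4 burnt)
Step 6: cell (1,2)='.' (+0 fires, +2 burnt)
  fire out at step 6

2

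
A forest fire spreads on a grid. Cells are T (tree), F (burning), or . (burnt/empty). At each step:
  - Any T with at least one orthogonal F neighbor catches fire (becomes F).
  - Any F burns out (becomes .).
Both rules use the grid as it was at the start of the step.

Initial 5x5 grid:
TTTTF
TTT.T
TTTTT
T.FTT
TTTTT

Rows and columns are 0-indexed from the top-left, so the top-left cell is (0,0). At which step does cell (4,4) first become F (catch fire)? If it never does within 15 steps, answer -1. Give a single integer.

Step 1: cell (4,4)='T' (+5 fires, +2 burnt)
Step 2: cell (4,4)='T' (+8 fires, +5 burnt)
Step 3: cell (4,4)='F' (+5 fires, +8 burnt)
  -> target ignites at step 3
Step 4: cell (4,4)='.' (+3 fires, +5 burnt)
Step 5: cell (4,4)='.' (+0 fires, +3 burnt)
  fire out at step 5

3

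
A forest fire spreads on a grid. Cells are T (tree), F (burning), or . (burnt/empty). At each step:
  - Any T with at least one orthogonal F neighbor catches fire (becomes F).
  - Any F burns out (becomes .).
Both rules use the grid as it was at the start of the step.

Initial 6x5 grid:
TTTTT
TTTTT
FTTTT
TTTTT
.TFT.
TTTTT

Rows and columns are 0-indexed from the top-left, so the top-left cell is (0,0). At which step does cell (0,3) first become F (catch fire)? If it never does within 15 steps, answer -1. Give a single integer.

Step 1: cell (0,3)='T' (+7 fires, +2 burnt)
Step 2: cell (0,3)='T' (+7 fires, +7 burnt)
Step 3: cell (0,3)='T' (+6 fires, +7 burnt)
Step 4: cell (0,3)='T' (+3 fires, +6 burnt)
Step 5: cell (0,3)='F' (+2 fires, +3 burnt)
  -> target ignites at step 5
Step 6: cell (0,3)='.' (+1 fires, +2 burnt)
Step 7: cell (0,3)='.' (+0 fires, +1 burnt)
  fire out at step 7

5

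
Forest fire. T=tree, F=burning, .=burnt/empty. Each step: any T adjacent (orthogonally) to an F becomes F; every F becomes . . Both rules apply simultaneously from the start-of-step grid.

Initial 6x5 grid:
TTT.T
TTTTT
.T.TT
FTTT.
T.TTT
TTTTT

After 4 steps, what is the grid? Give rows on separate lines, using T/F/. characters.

Step 1: 2 trees catch fire, 1 burn out
  TTT.T
  TTTTT
  .T.TT
  .FTT.
  F.TTT
  TTTTT
Step 2: 3 trees catch fire, 2 burn out
  TTT.T
  TTTTT
  .F.TT
  ..FT.
  ..TTT
  FTTTT
Step 3: 4 trees catch fire, 3 burn out
  TTT.T
  TFTTT
  ...TT
  ...F.
  ..FTT
  .FTTT
Step 4: 6 trees catch fire, 4 burn out
  TFT.T
  F.FTT
  ...FT
  .....
  ...FT
  ..FTT

TFT.T
F.FTT
...FT
.....
...FT
..FTT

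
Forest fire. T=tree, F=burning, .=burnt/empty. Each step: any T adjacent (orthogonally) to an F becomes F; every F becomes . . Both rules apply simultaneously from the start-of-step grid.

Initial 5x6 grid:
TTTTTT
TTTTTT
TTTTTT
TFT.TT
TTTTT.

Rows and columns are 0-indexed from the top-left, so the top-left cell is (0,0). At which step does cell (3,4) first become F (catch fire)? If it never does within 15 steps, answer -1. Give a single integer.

Step 1: cell (3,4)='T' (+4 fires, +1 burnt)
Step 2: cell (3,4)='T' (+5 fires, +4 burnt)
Step 3: cell (3,4)='T' (+5 fires, +5 burnt)
Step 4: cell (3,4)='T' (+5 fires, +5 burnt)
Step 5: cell (3,4)='F' (+4 fires, +5 burnt)
  -> target ignites at step 5
Step 6: cell (3,4)='.' (+3 fires, +4 burnt)
Step 7: cell (3,4)='.' (+1 fires, +3 burnt)
Step 8: cell (3,4)='.' (+0 fires, +1 burnt)
  fire out at step 8

5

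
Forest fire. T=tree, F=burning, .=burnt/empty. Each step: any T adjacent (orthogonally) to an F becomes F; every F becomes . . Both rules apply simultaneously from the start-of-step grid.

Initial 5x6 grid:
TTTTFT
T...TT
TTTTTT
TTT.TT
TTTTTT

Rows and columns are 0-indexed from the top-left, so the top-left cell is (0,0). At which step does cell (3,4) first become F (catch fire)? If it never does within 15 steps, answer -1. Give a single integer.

Step 1: cell (3,4)='T' (+3 fires, +1 burnt)
Step 2: cell (3,4)='T' (+3 fires, +3 burnt)
Step 3: cell (3,4)='F' (+4 fires, +3 burnt)
  -> target ignites at step 3
Step 4: cell (3,4)='.' (+4 fires, +4 burnt)
Step 5: cell (3,4)='.' (+5 fires, +4 burnt)
Step 6: cell (3,4)='.' (+3 fires, +5 burnt)
Step 7: cell (3,4)='.' (+2 fires, +3 burnt)
Step 8: cell (3,4)='.' (+1 fires, +2 burnt)
Step 9: cell (3,4)='.' (+0 fires, +1 burnt)
  fire out at step 9

3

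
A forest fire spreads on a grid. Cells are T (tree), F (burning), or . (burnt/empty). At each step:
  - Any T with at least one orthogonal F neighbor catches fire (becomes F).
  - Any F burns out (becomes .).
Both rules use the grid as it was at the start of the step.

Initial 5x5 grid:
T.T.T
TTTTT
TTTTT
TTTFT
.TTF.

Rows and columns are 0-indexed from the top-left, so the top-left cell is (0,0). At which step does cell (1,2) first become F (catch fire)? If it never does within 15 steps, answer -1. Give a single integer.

Step 1: cell (1,2)='T' (+4 fires, +2 burnt)
Step 2: cell (1,2)='T' (+5 fires, +4 burnt)
Step 3: cell (1,2)='F' (+4 fires, +5 burnt)
  -> target ignites at step 3
Step 4: cell (1,2)='.' (+4 fires, +4 burnt)
Step 5: cell (1,2)='.' (+1 fires, +4 burnt)
Step 6: cell (1,2)='.' (+1 fires, +1 burnt)
Step 7: cell (1,2)='.' (+0 fires, +1 burnt)
  fire out at step 7

3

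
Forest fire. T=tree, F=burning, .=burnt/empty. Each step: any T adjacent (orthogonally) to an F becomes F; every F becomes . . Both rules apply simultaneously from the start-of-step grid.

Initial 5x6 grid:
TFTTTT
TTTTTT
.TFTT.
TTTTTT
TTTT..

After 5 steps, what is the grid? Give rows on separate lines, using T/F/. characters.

Step 1: 7 trees catch fire, 2 burn out
  F.FTTT
  TFFTTT
  .F.FT.
  TTFTTT
  TTTT..
Step 2: 7 trees catch fire, 7 burn out
  ...FTT
  F..FTT
  ....F.
  TF.FTT
  TTFT..
Step 3: 6 trees catch fire, 7 burn out
  ....FT
  ....FT
  ......
  F...FT
  TF.F..
Step 4: 4 trees catch fire, 6 burn out
  .....F
  .....F
  ......
  .....F
  F.....
Step 5: 0 trees catch fire, 4 burn out
  ......
  ......
  ......
  ......
  ......

......
......
......
......
......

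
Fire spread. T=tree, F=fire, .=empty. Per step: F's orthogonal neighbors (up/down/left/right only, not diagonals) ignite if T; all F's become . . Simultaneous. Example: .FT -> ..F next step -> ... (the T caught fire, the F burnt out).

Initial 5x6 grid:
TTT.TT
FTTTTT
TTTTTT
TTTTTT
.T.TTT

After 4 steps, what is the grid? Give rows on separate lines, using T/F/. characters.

Step 1: 3 trees catch fire, 1 burn out
  FTT.TT
  .FTTTT
  FTTTTT
  TTTTTT
  .T.TTT
Step 2: 4 trees catch fire, 3 burn out
  .FT.TT
  ..FTTT
  .FTTTT
  FTTTTT
  .T.TTT
Step 3: 4 trees catch fire, 4 burn out
  ..F.TT
  ...FTT
  ..FTTT
  .FTTTT
  .T.TTT
Step 4: 4 trees catch fire, 4 burn out
  ....TT
  ....FT
  ...FTT
  ..FTTT
  .F.TTT

....TT
....FT
...FTT
..FTTT
.F.TTT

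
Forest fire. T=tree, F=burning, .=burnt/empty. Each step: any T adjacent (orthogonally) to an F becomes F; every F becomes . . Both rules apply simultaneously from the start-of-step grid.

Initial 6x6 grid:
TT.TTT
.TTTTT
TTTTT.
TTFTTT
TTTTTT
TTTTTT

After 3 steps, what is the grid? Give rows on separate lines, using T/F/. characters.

Step 1: 4 trees catch fire, 1 burn out
  TT.TTT
  .TTTTT
  TTFTT.
  TF.FTT
  TTFTTT
  TTTTTT
Step 2: 8 trees catch fire, 4 burn out
  TT.TTT
  .TFTTT
  TF.FT.
  F...FT
  TF.FTT
  TTFTTT
Step 3: 9 trees catch fire, 8 burn out
  TT.TTT
  .F.FTT
  F...F.
  .....F
  F...FT
  TF.FTT

TT.TTT
.F.FTT
F...F.
.....F
F...FT
TF.FTT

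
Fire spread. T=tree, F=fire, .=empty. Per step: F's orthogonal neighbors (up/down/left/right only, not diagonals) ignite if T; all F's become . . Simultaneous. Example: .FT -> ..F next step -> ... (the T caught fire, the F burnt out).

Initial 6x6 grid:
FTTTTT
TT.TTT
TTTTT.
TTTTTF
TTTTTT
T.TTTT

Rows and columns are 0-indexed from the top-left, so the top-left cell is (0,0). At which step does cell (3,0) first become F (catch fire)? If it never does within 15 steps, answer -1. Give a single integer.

Step 1: cell (3,0)='T' (+4 fires, +2 burnt)
Step 2: cell (3,0)='T' (+7 fires, +4 burnt)
Step 3: cell (3,0)='F' (+8 fires, +7 burnt)
  -> target ignites at step 3
Step 4: cell (3,0)='.' (+8 fires, +8 burnt)
Step 5: cell (3,0)='.' (+4 fires, +8 burnt)
Step 6: cell (3,0)='.' (+0 fires, +4 burnt)
  fire out at step 6

3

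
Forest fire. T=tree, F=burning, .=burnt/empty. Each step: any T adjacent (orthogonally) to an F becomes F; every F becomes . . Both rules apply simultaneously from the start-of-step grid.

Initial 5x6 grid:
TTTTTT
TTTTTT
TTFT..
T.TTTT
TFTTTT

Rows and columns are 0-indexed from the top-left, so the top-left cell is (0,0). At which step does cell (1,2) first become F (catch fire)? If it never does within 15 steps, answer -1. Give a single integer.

Step 1: cell (1,2)='F' (+6 fires, +2 burnt)
  -> target ignites at step 1
Step 2: cell (1,2)='.' (+7 fires, +6 burnt)
Step 3: cell (1,2)='.' (+6 fires, +7 burnt)
Step 4: cell (1,2)='.' (+5 fires, +6 burnt)
Step 5: cell (1,2)='.' (+1 fires, +5 burnt)
Step 6: cell (1,2)='.' (+0 fires, +1 burnt)
  fire out at step 6

1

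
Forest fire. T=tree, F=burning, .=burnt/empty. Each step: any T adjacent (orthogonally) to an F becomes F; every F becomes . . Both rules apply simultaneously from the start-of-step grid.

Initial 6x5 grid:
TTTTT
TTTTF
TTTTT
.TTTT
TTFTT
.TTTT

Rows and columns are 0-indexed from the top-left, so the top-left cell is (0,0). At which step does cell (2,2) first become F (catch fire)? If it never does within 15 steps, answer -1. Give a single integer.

Step 1: cell (2,2)='T' (+7 fires, +2 burnt)
Step 2: cell (2,2)='F' (+11 fires, +7 burnt)
  -> target ignites at step 2
Step 3: cell (2,2)='.' (+4 fires, +11 burnt)
Step 4: cell (2,2)='.' (+3 fires, +4 burnt)
Step 5: cell (2,2)='.' (+1 fires, +3 burnt)
Step 6: cell (2,2)='.' (+0 fires, +1 burnt)
  fire out at step 6

2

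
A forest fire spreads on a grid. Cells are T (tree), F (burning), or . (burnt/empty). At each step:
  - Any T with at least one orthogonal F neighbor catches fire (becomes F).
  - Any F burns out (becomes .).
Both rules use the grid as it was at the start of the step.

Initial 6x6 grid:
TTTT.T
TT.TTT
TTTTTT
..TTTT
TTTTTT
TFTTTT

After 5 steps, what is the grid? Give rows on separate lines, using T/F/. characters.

Step 1: 3 trees catch fire, 1 burn out
  TTTT.T
  TT.TTT
  TTTTTT
  ..TTTT
  TFTTTT
  F.FTTT
Step 2: 3 trees catch fire, 3 burn out
  TTTT.T
  TT.TTT
  TTTTTT
  ..TTTT
  F.FTTT
  ...FTT
Step 3: 3 trees catch fire, 3 burn out
  TTTT.T
  TT.TTT
  TTTTTT
  ..FTTT
  ...FTT
  ....FT
Step 4: 4 trees catch fire, 3 burn out
  TTTT.T
  TT.TTT
  TTFTTT
  ...FTT
  ....FT
  .....F
Step 5: 4 trees catch fire, 4 burn out
  TTTT.T
  TT.TTT
  TF.FTT
  ....FT
  .....F
  ......

TTTT.T
TT.TTT
TF.FTT
....FT
.....F
......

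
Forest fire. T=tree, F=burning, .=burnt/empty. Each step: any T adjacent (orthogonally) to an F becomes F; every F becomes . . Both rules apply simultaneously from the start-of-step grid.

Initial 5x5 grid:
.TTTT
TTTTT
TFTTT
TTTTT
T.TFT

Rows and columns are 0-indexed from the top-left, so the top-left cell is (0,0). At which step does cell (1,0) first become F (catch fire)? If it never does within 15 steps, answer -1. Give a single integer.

Step 1: cell (1,0)='T' (+7 fires, +2 burnt)
Step 2: cell (1,0)='F' (+7 fires, +7 burnt)
  -> target ignites at step 2
Step 3: cell (1,0)='.' (+4 fires, +7 burnt)
Step 4: cell (1,0)='.' (+2 fires, +4 burnt)
Step 5: cell (1,0)='.' (+1 fires, +2 burnt)
Step 6: cell (1,0)='.' (+0 fires, +1 burnt)
  fire out at step 6

2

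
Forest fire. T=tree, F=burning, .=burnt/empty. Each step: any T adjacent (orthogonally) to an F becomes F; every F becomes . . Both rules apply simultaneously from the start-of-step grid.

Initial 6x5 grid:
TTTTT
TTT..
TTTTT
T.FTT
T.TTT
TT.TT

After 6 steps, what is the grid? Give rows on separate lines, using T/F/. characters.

Step 1: 3 trees catch fire, 1 burn out
  TTTTT
  TTT..
  TTFTT
  T..FT
  T.FTT
  TT.TT
Step 2: 5 trees catch fire, 3 burn out
  TTTTT
  TTF..
  TF.FT
  T...F
  T..FT
  TT.TT
Step 3: 6 trees catch fire, 5 burn out
  TTFTT
  TF...
  F...F
  T....
  T...F
  TT.FT
Step 4: 5 trees catch fire, 6 burn out
  TF.FT
  F....
  .....
  F....
  T....
  TT..F
Step 5: 3 trees catch fire, 5 burn out
  F...F
  .....
  .....
  .....
  F....
  TT...
Step 6: 1 trees catch fire, 3 burn out
  .....
  .....
  .....
  .....
  .....
  FT...

.....
.....
.....
.....
.....
FT...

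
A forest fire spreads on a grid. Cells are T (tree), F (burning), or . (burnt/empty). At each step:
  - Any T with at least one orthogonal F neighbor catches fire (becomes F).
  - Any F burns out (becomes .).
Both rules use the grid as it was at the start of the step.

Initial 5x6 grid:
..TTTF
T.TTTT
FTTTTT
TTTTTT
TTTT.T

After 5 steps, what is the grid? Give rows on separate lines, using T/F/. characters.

Step 1: 5 trees catch fire, 2 burn out
  ..TTF.
  F.TTTF
  .FTTTT
  FTTTTT
  TTTT.T
Step 2: 6 trees catch fire, 5 burn out
  ..TF..
  ..TTF.
  ..FTTF
  .FTTTT
  FTTT.T
Step 3: 8 trees catch fire, 6 burn out
  ..F...
  ..FF..
  ...FF.
  ..FTTF
  .FTT.T
Step 4: 4 trees catch fire, 8 burn out
  ......
  ......
  ......
  ...FF.
  ..FT.F
Step 5: 1 trees catch fire, 4 burn out
  ......
  ......
  ......
  ......
  ...F..

......
......
......
......
...F..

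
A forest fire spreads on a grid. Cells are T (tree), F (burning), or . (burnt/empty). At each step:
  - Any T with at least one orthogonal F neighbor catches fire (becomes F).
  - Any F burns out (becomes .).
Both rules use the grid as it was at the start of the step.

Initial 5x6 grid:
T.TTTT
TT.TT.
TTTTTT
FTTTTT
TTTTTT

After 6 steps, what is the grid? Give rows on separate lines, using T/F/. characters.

Step 1: 3 trees catch fire, 1 burn out
  T.TTTT
  TT.TT.
  FTTTTT
  .FTTTT
  FTTTTT
Step 2: 4 trees catch fire, 3 burn out
  T.TTTT
  FT.TT.
  .FTTTT
  ..FTTT
  .FTTTT
Step 3: 5 trees catch fire, 4 burn out
  F.TTTT
  .F.TT.
  ..FTTT
  ...FTT
  ..FTTT
Step 4: 3 trees catch fire, 5 burn out
  ..TTTT
  ...TT.
  ...FTT
  ....FT
  ...FTT
Step 5: 4 trees catch fire, 3 burn out
  ..TTTT
  ...FT.
  ....FT
  .....F
  ....FT
Step 6: 4 trees catch fire, 4 burn out
  ..TFTT
  ....F.
  .....F
  ......
  .....F

..TFTT
....F.
.....F
......
.....F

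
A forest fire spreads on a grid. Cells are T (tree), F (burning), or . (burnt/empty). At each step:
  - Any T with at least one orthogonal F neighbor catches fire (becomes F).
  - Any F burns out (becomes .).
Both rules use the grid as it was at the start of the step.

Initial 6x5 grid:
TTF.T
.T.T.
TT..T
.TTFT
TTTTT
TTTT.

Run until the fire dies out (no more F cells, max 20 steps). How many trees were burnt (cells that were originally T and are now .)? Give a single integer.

Answer: 18

Derivation:
Step 1: +4 fires, +2 burnt (F count now 4)
Step 2: +7 fires, +4 burnt (F count now 7)
Step 3: +3 fires, +7 burnt (F count now 3)
Step 4: +3 fires, +3 burnt (F count now 3)
Step 5: +1 fires, +3 burnt (F count now 1)
Step 6: +0 fires, +1 burnt (F count now 0)
Fire out after step 6
Initially T: 20, now '.': 28
Total burnt (originally-T cells now '.'): 18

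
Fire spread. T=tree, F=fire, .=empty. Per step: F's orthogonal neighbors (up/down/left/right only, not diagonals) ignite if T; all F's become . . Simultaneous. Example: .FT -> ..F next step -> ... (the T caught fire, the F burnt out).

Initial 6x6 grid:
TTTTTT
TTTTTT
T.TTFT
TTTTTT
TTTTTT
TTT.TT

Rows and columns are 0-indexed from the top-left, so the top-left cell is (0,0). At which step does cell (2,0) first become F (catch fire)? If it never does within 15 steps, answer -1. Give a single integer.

Step 1: cell (2,0)='T' (+4 fires, +1 burnt)
Step 2: cell (2,0)='T' (+7 fires, +4 burnt)
Step 3: cell (2,0)='T' (+7 fires, +7 burnt)
Step 4: cell (2,0)='T' (+5 fires, +7 burnt)
Step 5: cell (2,0)='T' (+5 fires, +5 burnt)
Step 6: cell (2,0)='F' (+4 fires, +5 burnt)
  -> target ignites at step 6
Step 7: cell (2,0)='.' (+1 fires, +4 burnt)
Step 8: cell (2,0)='.' (+0 fires, +1 burnt)
  fire out at step 8

6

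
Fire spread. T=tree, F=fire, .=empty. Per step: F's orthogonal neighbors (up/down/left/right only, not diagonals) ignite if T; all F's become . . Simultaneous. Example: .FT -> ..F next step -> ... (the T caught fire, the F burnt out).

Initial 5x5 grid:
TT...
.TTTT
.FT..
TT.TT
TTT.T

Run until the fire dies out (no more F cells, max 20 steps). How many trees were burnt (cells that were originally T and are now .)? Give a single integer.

Step 1: +3 fires, +1 burnt (F count now 3)
Step 2: +4 fires, +3 burnt (F count now 4)
Step 3: +4 fires, +4 burnt (F count now 4)
Step 4: +1 fires, +4 burnt (F count now 1)
Step 5: +0 fires, +1 burnt (F count now 0)
Fire out after step 5
Initially T: 15, now '.': 22
Total burnt (originally-T cells now '.'): 12

Answer: 12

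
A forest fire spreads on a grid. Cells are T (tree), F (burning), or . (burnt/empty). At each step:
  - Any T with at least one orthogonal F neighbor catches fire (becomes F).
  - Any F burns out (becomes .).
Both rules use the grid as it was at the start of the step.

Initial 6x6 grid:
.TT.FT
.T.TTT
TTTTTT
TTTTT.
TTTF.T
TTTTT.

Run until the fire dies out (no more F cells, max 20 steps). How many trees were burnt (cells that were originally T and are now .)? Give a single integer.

Step 1: +5 fires, +2 burnt (F count now 5)
Step 2: +9 fires, +5 burnt (F count now 9)
Step 3: +5 fires, +9 burnt (F count now 5)
Step 4: +3 fires, +5 burnt (F count now 3)
Step 5: +2 fires, +3 burnt (F count now 2)
Step 6: +1 fires, +2 burnt (F count now 1)
Step 7: +1 fires, +1 burnt (F count now 1)
Step 8: +0 fires, +1 burnt (F count now 0)
Fire out after step 8
Initially T: 27, now '.': 35
Total burnt (originally-T cells now '.'): 26

Answer: 26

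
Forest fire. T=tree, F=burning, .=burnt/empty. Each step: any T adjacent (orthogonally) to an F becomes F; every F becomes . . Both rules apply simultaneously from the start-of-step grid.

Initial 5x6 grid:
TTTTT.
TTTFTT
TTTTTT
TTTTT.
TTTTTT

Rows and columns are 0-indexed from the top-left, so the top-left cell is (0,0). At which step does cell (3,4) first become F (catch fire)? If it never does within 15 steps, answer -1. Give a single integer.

Step 1: cell (3,4)='T' (+4 fires, +1 burnt)
Step 2: cell (3,4)='T' (+7 fires, +4 burnt)
Step 3: cell (3,4)='F' (+7 fires, +7 burnt)
  -> target ignites at step 3
Step 4: cell (3,4)='.' (+5 fires, +7 burnt)
Step 5: cell (3,4)='.' (+3 fires, +5 burnt)
Step 6: cell (3,4)='.' (+1 fires, +3 burnt)
Step 7: cell (3,4)='.' (+0 fires, +1 burnt)
  fire out at step 7

3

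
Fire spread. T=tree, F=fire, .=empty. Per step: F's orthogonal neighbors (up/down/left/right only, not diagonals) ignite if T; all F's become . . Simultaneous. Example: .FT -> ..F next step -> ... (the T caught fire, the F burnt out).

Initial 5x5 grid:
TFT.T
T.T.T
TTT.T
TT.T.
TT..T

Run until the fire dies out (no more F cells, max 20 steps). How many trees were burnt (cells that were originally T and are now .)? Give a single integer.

Step 1: +2 fires, +1 burnt (F count now 2)
Step 2: +2 fires, +2 burnt (F count now 2)
Step 3: +2 fires, +2 burnt (F count now 2)
Step 4: +2 fires, +2 burnt (F count now 2)
Step 5: +2 fires, +2 burnt (F count now 2)
Step 6: +1 fires, +2 burnt (F count now 1)
Step 7: +0 fires, +1 burnt (F count now 0)
Fire out after step 7
Initially T: 16, now '.': 20
Total burnt (originally-T cells now '.'): 11

Answer: 11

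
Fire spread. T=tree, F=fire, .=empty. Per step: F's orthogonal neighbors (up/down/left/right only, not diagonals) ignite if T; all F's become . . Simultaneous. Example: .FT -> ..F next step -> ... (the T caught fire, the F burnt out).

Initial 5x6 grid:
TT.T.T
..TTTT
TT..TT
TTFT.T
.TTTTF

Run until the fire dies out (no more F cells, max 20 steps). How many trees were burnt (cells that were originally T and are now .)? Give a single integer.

Step 1: +5 fires, +2 burnt (F count now 5)
Step 2: +5 fires, +5 burnt (F count now 5)
Step 3: +3 fires, +5 burnt (F count now 3)
Step 4: +2 fires, +3 burnt (F count now 2)
Step 5: +1 fires, +2 burnt (F count now 1)
Step 6: +2 fires, +1 burnt (F count now 2)
Step 7: +0 fires, +2 burnt (F count now 0)
Fire out after step 7
Initially T: 20, now '.': 28
Total burnt (originally-T cells now '.'): 18

Answer: 18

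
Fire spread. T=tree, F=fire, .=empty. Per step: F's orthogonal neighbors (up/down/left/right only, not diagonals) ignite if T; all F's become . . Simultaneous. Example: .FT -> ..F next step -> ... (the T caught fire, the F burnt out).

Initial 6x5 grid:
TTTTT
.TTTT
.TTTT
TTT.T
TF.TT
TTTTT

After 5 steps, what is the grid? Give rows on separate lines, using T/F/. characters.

Step 1: 3 trees catch fire, 1 burn out
  TTTTT
  .TTTT
  .TTTT
  TFT.T
  F..TT
  TFTTT
Step 2: 5 trees catch fire, 3 burn out
  TTTTT
  .TTTT
  .FTTT
  F.F.T
  ...TT
  F.FTT
Step 3: 3 trees catch fire, 5 burn out
  TTTTT
  .FTTT
  ..FTT
  ....T
  ...TT
  ...FT
Step 4: 5 trees catch fire, 3 burn out
  TFTTT
  ..FTT
  ...FT
  ....T
  ...FT
  ....F
Step 5: 5 trees catch fire, 5 burn out
  F.FTT
  ...FT
  ....F
  ....T
  ....F
  .....

F.FTT
...FT
....F
....T
....F
.....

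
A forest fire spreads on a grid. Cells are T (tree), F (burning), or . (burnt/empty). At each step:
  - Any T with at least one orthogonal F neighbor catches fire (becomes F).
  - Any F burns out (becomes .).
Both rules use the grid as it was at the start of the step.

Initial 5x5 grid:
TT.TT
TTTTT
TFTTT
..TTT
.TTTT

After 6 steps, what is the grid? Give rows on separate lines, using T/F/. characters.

Step 1: 3 trees catch fire, 1 burn out
  TT.TT
  TFTTT
  F.FTT
  ..TTT
  .TTTT
Step 2: 5 trees catch fire, 3 burn out
  TF.TT
  F.FTT
  ...FT
  ..FTT
  .TTTT
Step 3: 5 trees catch fire, 5 burn out
  F..TT
  ...FT
  ....F
  ...FT
  .TFTT
Step 4: 5 trees catch fire, 5 burn out
  ...FT
  ....F
  .....
  ....F
  .F.FT
Step 5: 2 trees catch fire, 5 burn out
  ....F
  .....
  .....
  .....
  ....F
Step 6: 0 trees catch fire, 2 burn out
  .....
  .....
  .....
  .....
  .....

.....
.....
.....
.....
.....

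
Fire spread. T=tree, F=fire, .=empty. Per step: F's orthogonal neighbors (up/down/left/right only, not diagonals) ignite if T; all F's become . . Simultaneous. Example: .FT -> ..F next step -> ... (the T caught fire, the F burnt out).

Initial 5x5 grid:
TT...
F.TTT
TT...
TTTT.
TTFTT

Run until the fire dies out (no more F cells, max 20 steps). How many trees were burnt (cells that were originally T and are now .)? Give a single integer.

Step 1: +5 fires, +2 burnt (F count now 5)
Step 2: +7 fires, +5 burnt (F count now 7)
Step 3: +0 fires, +7 burnt (F count now 0)
Fire out after step 3
Initially T: 15, now '.': 22
Total burnt (originally-T cells now '.'): 12

Answer: 12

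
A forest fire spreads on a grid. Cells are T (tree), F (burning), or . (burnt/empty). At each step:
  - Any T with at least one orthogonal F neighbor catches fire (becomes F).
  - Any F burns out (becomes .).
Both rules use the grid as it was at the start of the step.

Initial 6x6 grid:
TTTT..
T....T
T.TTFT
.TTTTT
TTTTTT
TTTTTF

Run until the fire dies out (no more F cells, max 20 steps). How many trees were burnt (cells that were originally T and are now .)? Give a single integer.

Answer: 20

Derivation:
Step 1: +5 fires, +2 burnt (F count now 5)
Step 2: +6 fires, +5 burnt (F count now 6)
Step 3: +3 fires, +6 burnt (F count now 3)
Step 4: +3 fires, +3 burnt (F count now 3)
Step 5: +2 fires, +3 burnt (F count now 2)
Step 6: +1 fires, +2 burnt (F count now 1)
Step 7: +0 fires, +1 burnt (F count now 0)
Fire out after step 7
Initially T: 26, now '.': 30
Total burnt (originally-T cells now '.'): 20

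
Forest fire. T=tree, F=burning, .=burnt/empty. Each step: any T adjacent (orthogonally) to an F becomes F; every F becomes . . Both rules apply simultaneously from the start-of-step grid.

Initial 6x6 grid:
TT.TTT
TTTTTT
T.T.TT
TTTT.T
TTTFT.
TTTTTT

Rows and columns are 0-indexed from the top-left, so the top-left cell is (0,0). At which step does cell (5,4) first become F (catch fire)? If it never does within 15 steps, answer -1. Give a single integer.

Step 1: cell (5,4)='T' (+4 fires, +1 burnt)
Step 2: cell (5,4)='F' (+4 fires, +4 burnt)
  -> target ignites at step 2
Step 3: cell (5,4)='.' (+5 fires, +4 burnt)
Step 4: cell (5,4)='.' (+3 fires, +5 burnt)
Step 5: cell (5,4)='.' (+3 fires, +3 burnt)
Step 6: cell (5,4)='.' (+4 fires, +3 burnt)
Step 7: cell (5,4)='.' (+4 fires, +4 burnt)
Step 8: cell (5,4)='.' (+2 fires, +4 burnt)
Step 9: cell (5,4)='.' (+1 fires, +2 burnt)
Step 10: cell (5,4)='.' (+0 fires, +1 burnt)
  fire out at step 10

2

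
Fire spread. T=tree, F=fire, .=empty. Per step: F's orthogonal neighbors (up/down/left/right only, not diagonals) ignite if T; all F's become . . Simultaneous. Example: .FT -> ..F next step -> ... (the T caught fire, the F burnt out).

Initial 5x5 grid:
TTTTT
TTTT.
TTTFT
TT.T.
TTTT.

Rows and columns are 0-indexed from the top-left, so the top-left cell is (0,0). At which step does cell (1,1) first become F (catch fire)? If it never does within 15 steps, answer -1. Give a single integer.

Step 1: cell (1,1)='T' (+4 fires, +1 burnt)
Step 2: cell (1,1)='T' (+4 fires, +4 burnt)
Step 3: cell (1,1)='F' (+6 fires, +4 burnt)
  -> target ignites at step 3
Step 4: cell (1,1)='.' (+4 fires, +6 burnt)
Step 5: cell (1,1)='.' (+2 fires, +4 burnt)
Step 6: cell (1,1)='.' (+0 fires, +2 burnt)
  fire out at step 6

3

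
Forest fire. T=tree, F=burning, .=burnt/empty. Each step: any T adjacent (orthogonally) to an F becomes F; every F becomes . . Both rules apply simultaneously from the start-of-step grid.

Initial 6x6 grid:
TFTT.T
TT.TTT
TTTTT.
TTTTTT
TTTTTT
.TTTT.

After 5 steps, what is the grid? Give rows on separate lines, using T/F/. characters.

Step 1: 3 trees catch fire, 1 burn out
  F.FT.T
  TF.TTT
  TTTTT.
  TTTTTT
  TTTTTT
  .TTTT.
Step 2: 3 trees catch fire, 3 burn out
  ...F.T
  F..TTT
  TFTTT.
  TTTTTT
  TTTTTT
  .TTTT.
Step 3: 4 trees catch fire, 3 burn out
  .....T
  ...FTT
  F.FTT.
  TFTTTT
  TTTTTT
  .TTTT.
Step 4: 5 trees catch fire, 4 burn out
  .....T
  ....FT
  ...FT.
  F.FTTT
  TFTTTT
  .TTTT.
Step 5: 6 trees catch fire, 5 burn out
  .....T
  .....F
  ....F.
  ...FTT
  F.FTTT
  .FTTT.

.....T
.....F
....F.
...FTT
F.FTTT
.FTTT.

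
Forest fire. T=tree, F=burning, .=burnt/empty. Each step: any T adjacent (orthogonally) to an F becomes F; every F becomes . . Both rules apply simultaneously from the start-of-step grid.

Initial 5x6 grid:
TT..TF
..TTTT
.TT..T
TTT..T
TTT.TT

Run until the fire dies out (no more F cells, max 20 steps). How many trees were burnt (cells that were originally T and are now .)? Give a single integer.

Step 1: +2 fires, +1 burnt (F count now 2)
Step 2: +2 fires, +2 burnt (F count now 2)
Step 3: +2 fires, +2 burnt (F count now 2)
Step 4: +2 fires, +2 burnt (F count now 2)
Step 5: +2 fires, +2 burnt (F count now 2)
Step 6: +2 fires, +2 burnt (F count now 2)
Step 7: +2 fires, +2 burnt (F count now 2)
Step 8: +2 fires, +2 burnt (F count now 2)
Step 9: +1 fires, +2 burnt (F count now 1)
Step 10: +0 fires, +1 burnt (F count now 0)
Fire out after step 10
Initially T: 19, now '.': 28
Total burnt (originally-T cells now '.'): 17

Answer: 17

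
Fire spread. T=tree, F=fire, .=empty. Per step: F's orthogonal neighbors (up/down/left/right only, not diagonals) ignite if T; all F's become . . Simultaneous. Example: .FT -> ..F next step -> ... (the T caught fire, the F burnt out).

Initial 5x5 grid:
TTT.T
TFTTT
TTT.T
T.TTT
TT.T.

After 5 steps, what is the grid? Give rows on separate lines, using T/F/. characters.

Step 1: 4 trees catch fire, 1 burn out
  TFT.T
  F.FTT
  TFT.T
  T.TTT
  TT.T.
Step 2: 5 trees catch fire, 4 burn out
  F.F.T
  ...FT
  F.F.T
  T.TTT
  TT.T.
Step 3: 3 trees catch fire, 5 burn out
  ....T
  ....F
  ....T
  F.FTT
  TT.T.
Step 4: 4 trees catch fire, 3 burn out
  ....F
  .....
  ....F
  ...FT
  FT.T.
Step 5: 3 trees catch fire, 4 burn out
  .....
  .....
  .....
  ....F
  .F.F.

.....
.....
.....
....F
.F.F.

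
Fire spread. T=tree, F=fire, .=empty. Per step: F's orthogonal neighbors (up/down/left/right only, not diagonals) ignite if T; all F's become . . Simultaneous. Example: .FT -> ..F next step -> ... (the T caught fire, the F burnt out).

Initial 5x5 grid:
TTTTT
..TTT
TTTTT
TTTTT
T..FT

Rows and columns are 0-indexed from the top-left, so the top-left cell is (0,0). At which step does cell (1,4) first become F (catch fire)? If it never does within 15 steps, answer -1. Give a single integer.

Step 1: cell (1,4)='T' (+2 fires, +1 burnt)
Step 2: cell (1,4)='T' (+3 fires, +2 burnt)
Step 3: cell (1,4)='T' (+4 fires, +3 burnt)
Step 4: cell (1,4)='F' (+5 fires, +4 burnt)
  -> target ignites at step 4
Step 5: cell (1,4)='.' (+4 fires, +5 burnt)
Step 6: cell (1,4)='.' (+1 fires, +4 burnt)
Step 7: cell (1,4)='.' (+1 fires, +1 burnt)
Step 8: cell (1,4)='.' (+0 fires, +1 burnt)
  fire out at step 8

4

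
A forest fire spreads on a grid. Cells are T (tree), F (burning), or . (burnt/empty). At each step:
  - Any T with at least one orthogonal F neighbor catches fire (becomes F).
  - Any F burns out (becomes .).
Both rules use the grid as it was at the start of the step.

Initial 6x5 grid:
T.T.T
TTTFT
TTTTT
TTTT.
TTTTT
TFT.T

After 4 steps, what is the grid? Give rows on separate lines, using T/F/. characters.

Step 1: 6 trees catch fire, 2 burn out
  T.T.T
  TTF.F
  TTTFT
  TTTT.
  TFTTT
  F.F.T
Step 2: 9 trees catch fire, 6 burn out
  T.F.F
  TF...
  TTF.F
  TFTF.
  F.FTT
  ....T
Step 3: 5 trees catch fire, 9 burn out
  T....
  F....
  TF...
  F.F..
  ...FT
  ....T
Step 4: 3 trees catch fire, 5 burn out
  F....
  .....
  F....
  .....
  ....F
  ....T

F....
.....
F....
.....
....F
....T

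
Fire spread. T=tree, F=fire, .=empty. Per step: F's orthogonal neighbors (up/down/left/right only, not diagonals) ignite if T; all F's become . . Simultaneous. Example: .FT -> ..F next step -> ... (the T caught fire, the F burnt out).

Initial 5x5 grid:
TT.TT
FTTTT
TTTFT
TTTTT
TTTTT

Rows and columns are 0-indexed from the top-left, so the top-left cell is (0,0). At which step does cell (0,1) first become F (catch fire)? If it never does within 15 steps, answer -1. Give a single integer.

Step 1: cell (0,1)='T' (+7 fires, +2 burnt)
Step 2: cell (0,1)='F' (+9 fires, +7 burnt)
  -> target ignites at step 2
Step 3: cell (0,1)='.' (+5 fires, +9 burnt)
Step 4: cell (0,1)='.' (+1 fires, +5 burnt)
Step 5: cell (0,1)='.' (+0 fires, +1 burnt)
  fire out at step 5

2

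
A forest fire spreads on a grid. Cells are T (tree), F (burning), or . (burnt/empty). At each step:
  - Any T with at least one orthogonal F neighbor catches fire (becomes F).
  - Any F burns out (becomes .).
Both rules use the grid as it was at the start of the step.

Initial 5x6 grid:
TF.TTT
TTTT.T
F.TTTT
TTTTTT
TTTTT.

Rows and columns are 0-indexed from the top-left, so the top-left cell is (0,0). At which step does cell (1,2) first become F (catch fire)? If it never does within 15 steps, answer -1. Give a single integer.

Step 1: cell (1,2)='T' (+4 fires, +2 burnt)
Step 2: cell (1,2)='F' (+3 fires, +4 burnt)
  -> target ignites at step 2
Step 3: cell (1,2)='.' (+4 fires, +3 burnt)
Step 4: cell (1,2)='.' (+4 fires, +4 burnt)
Step 5: cell (1,2)='.' (+4 fires, +4 burnt)
Step 6: cell (1,2)='.' (+4 fires, +4 burnt)
Step 7: cell (1,2)='.' (+1 fires, +4 burnt)
Step 8: cell (1,2)='.' (+0 fires, +1 burnt)
  fire out at step 8

2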